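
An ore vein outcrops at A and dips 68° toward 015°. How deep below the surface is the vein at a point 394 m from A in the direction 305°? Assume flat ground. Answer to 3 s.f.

The hole lies 70° from the dip direction, so the down-dip offset is 394 × cos 70° = 134.76 m.
Depth = down-dip offset × tan(dip) = 134.76 × tan 68° = 134.76 × 2.4751
Depth = 333.53 m

334 m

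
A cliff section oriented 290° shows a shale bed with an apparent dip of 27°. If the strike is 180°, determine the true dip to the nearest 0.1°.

The section is 70° from the strike.
tan(true dip) = tan 27° / sin 70° = 0.5422
true dip = arctan 0.5422 = 28.47°

28.5°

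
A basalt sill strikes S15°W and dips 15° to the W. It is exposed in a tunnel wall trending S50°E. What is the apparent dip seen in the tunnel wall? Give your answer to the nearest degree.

14°

Angle between strike (S15°W) and section (S50°E): β = 65°.
tan(apparent dip) = tan 15° · sin 65° = 0.2428
apparent dip = arctan 0.2428 = 13.65°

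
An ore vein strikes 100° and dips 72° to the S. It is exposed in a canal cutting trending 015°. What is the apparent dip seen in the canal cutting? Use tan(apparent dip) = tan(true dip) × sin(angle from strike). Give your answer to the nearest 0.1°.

The strike is 100° and the section trends 015°; the acute angle between them is β = 85°.
tan α = tan 72° × sin 85° = 3.0777 × 0.9962 = 3.0660
apparent dip = arctan 3.0660 = 71.94°

71.9°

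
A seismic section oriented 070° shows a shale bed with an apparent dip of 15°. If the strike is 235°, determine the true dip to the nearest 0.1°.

β = acute angle between strike 235° and section 070° = 15°.
tan δ = tan α / sin β = tan 15° / sin 15° = 0.2679 / 0.2588 = 1.0353
true dip = arctan 1.0353 = 45.99°

46.0°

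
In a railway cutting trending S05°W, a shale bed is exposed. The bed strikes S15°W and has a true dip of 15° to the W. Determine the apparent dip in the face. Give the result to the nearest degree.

3°

The strike is S15°W and the section trends S05°W; the acute angle between them is β = 10°.
tan α = tan 15° × sin 10° = 0.2679 × 0.1736 = 0.0465
α = arctan(0.0465) = 2.66°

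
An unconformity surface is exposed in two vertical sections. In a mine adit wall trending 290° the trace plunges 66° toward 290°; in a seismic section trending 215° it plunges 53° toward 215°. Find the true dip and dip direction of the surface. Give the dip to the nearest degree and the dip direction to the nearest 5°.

The two traces are lines in the plane: v₁ = (sin 290°·cos 66°, cos 290°·cos 66°, −sin 66°), v₂ = (sin 215°·cos 53°, cos 215°·cos 53°, −sin 53°).
The plane normal is n = v₁ × v₂ ∝ (-0.561, 0.010, 0.236).
tan δ = √(n_x²+n_y²)/n_z = 0.562/0.236, so δ = 67.2°.
Dip direction = atan2(-0.561, 0.010) = 271° (azimuth of n's horizontal projection).

true dip 67°, dip direction 270°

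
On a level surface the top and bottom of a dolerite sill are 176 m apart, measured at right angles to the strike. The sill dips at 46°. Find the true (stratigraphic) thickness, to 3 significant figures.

127 m

True thickness t = w · sin(dip) = 176 × sin 46°
t = 176 × 0.7193 = 126.604 m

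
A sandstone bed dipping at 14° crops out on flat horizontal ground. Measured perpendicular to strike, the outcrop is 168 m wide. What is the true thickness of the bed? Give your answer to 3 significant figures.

40.6 m

True thickness t = w · sin(dip) = 168 × sin 14°
t = 168 × 0.2419 = 40.643 m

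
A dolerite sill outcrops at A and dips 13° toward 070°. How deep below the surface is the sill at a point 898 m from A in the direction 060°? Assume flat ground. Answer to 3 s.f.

The hole lies 10° from the dip direction, so the down-dip offset is 898 × cos 10° = 884.36 m.
Depth = down-dip offset × tan(dip) = 884.36 × tan 13° = 884.36 × 0.2309
Depth = 204.17 m

204 m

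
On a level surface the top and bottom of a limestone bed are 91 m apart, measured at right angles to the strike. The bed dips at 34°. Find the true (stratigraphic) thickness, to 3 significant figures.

50.9 m

True thickness t = w · sin(dip) = 91 × sin 34°
t = 91 × 0.5592 = 50.887 m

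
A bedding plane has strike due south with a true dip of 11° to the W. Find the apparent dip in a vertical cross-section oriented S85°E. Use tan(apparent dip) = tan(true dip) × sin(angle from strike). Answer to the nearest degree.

The section lies 85° from the strike.
tan(apparent dip) = tan 11° · sin 85° = 0.1936
α = arctan(0.1936) = 10.96°

11°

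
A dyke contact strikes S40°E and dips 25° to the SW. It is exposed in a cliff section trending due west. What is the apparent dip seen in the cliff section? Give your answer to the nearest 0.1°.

19.7°

The section lies 50° from the strike.
tan(apparent dip) = tan 25° · sin 50° = 0.3572
apparent dip = arctan 0.3572 = 19.66°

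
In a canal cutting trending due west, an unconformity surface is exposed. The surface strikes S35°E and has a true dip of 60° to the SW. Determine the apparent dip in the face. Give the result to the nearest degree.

The strike is S35°E and the section trends due west; the acute angle between them is β = 55°.
tan α = tan 60° × sin 55° = 1.7321 × 0.8192 = 1.4188
α = arctan(1.4188) = 54.82°

55°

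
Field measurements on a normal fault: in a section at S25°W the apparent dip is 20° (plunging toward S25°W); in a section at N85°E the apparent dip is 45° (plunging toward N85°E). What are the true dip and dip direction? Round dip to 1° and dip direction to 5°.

Represent each trace as a vector plunging at its apparent dip toward its trend (east-north-up frame): v₁ = (-0.397, -0.852, -0.342), v₂ = (0.704, 0.062, -0.707).
n = v₁ × v₂ = (0.623, -0.522, 0.575) (taken with n_z > 0).
True dip = arccos(n_z / |n|) = arccos(0.5778) = 54.7°.
The horizontal component of n points toward azimuth atan2(n_x, n_y) = 130°, the dip direction.

true dip 55°, dip direction 130°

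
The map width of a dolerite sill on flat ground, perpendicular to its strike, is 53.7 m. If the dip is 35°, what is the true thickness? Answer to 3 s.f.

True thickness t = w · sin(dip) = 53.7 × sin 35°
t = 53.7 × 0.5736 = 30.801 m

30.8 m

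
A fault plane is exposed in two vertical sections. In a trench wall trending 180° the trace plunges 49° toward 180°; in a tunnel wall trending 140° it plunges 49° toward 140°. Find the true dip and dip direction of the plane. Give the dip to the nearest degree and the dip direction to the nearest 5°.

The two traces are lines in the plane: v₁ = (sin 180°·cos 49°, cos 180°·cos 49°, −sin 49°), v₂ = (sin 140°·cos 49°, cos 140°·cos 49°, −sin 49°).
Cross product v₁ × v₂ gives the pole to the plane: n ∝ (0.116, -0.318, 0.277).
Dip δ = arctan(|n_h|/n_z) = arctan(0.339/0.277) = 50.8°.
Dip direction = atan2(0.116, -0.318) = 160° (azimuth of n's horizontal projection).

true dip 51°, dip direction 160°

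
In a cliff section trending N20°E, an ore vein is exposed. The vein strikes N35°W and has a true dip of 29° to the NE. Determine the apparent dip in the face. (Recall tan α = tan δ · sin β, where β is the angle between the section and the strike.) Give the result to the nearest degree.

The strike is N35°W and the section trends N20°E; the acute angle between them is β = 55°.
tan α = tan 29° × sin 55° = 0.5543 × 0.8192 = 0.4541
apparent dip = arctan 0.4541 = 24.42°

24°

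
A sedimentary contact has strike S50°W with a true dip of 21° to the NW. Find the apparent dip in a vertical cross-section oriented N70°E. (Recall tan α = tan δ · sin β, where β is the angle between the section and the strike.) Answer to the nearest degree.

7°

The section lies 20° from the strike.
tan α = tan 21° × sin 20° = 0.3839 × 0.3420 = 0.1313
α = arctan(0.1313) = 7.48°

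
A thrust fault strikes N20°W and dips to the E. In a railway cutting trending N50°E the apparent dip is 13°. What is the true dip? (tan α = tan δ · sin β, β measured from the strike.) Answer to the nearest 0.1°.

The section is 70° from the strike.
tan(true dip) = tan 13° / sin 70° = 0.2457
δ = arctan(0.2457) = 13.80°

13.8°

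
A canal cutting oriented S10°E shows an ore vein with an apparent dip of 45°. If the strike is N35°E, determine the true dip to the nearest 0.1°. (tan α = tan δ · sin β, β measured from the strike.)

54.7°

The section is 45° from the strike.
tan(true dip) = tan 45° / sin 45° = 1.4142
true dip = arctan 1.4142 = 54.74°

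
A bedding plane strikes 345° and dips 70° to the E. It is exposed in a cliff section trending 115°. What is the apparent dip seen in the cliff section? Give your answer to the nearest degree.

65°

The strike is 345° and the section trends 115°; the acute angle between them is β = 50°.
tan(apparent dip) = tan 70° · sin 50° = 2.1047
apparent dip = arctan 2.1047 = 64.59°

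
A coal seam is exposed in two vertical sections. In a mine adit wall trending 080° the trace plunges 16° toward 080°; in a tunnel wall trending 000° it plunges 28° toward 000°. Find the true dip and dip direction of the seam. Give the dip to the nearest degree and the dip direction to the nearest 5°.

Represent each trace as a vector plunging at its apparent dip toward its trend (east-north-up frame): v₁ = (0.947, 0.167, -0.276), v₂ = (0.000, 0.883, -0.469).
n = v₁ × v₂ = (0.165, 0.444, 0.836) (taken with n_z > 0).
Dip δ = arctan(|n_h|/n_z) = arctan(0.474/0.836) = 29.6°.
Dip direction = azimuth of (n_x, n_y) = atan2(0.165, 0.444) = 20°.

true dip 30°, dip direction 020°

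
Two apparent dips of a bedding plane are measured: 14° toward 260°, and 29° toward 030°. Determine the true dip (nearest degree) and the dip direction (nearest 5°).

Represent each trace as a vector plunging at its apparent dip toward its trend (east-north-up frame): v₁ = (-0.956, -0.168, -0.242), v₂ = (0.437, 0.757, -0.485).
n = v₁ × v₂ = (-0.265, 0.569, 0.650) (taken with n_z > 0).
True dip = arccos(n_z / |n|) = arccos(0.7194) = 44.0°.
The horizontal component of n points toward azimuth atan2(n_x, n_y) = 335°, the dip direction.

true dip 44°, dip direction 335°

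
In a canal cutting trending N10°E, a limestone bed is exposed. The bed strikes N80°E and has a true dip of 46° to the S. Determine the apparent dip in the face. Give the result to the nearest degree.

The strike is N80°E and the section trends N10°E; the acute angle between them is β = 70°.
tan α = tan 46° × sin 70° = 1.0355 × 0.9397 = 0.9731
α = arctan(0.9731) = 44.22°

44°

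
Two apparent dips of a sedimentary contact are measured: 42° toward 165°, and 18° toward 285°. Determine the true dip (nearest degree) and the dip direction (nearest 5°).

true dip 52°, dip direction 210°

The two traces are lines in the plane: v₁ = (sin 165°·cos 42°, cos 165°·cos 42°, −sin 42°), v₂ = (sin 285°·cos 18°, cos 285°·cos 18°, −sin 18°).
n = v₁ × v₂ = (-0.387, -0.674, 0.612) (taken with n_z > 0).
True dip = arccos(n_z / |n|) = arccos(0.6188) = 51.8°.
Dip direction = atan2(-0.387, -0.674) = 210° (azimuth of n's horizontal projection).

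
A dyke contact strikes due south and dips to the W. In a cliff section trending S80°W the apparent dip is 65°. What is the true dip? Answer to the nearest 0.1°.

β = acute angle between strike due south and section S80°W = 80°.
tan(true dip) = tan 65° / sin 80° = 2.1776
δ = arctan(2.1776) = 65.33°

65.3°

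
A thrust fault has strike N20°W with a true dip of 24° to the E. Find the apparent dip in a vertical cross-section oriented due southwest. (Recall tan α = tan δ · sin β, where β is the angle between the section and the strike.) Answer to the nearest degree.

22°

Angle between strike (N20°W) and section (due southwest): β = 65°.
tan α = tan 24° × sin 65° = 0.4452 × 0.9063 = 0.4035
apparent dip = arctan 0.4035 = 21.97°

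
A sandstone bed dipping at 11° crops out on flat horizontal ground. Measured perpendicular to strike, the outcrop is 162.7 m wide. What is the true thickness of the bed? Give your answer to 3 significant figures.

True thickness t = w · sin(dip) = 162.7 × sin 11°
t = 162.7 × 0.1908 = 31.045 m

31.0 m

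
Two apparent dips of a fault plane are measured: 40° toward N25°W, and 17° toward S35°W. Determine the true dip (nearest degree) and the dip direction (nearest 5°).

Represent each trace as a vector plunging at its apparent dip toward its trend (east-north-up frame): v₁ = (-0.324, 0.694, -0.643), v₂ = (-0.549, -0.783, -0.292).
The plane normal is n = v₁ × v₂ ∝ (-0.707, 0.258, 0.634).
True dip = arccos(n_z / |n|) = arccos(0.6448) = 49.9°.
Dip direction = atan2(-0.707, 0.258) = 290° (azimuth of n's horizontal projection).

true dip 50°, dip direction 290°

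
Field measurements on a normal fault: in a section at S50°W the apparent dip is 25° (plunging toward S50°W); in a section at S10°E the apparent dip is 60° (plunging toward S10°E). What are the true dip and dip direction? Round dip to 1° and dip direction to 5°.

true dip 61°, dip direction 155°

Each apparent-dip line lies in the plane. As unit vectors (x east, y north, z up), v₁ plunges 25°→S50°W and v₂ plunges 60°→S10°E.
The plane normal is n = v₁ × v₂ ∝ (0.296, -0.638, 0.392).
Dip δ = arctan(|n_h|/n_z) = arctan(0.703/0.392) = 60.8°.
Dip direction = atan2(0.296, -0.638) = 155° (azimuth of n's horizontal projection).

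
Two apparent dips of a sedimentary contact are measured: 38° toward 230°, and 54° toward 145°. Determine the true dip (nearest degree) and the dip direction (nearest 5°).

true dip 57°, dip direction 170°

The two traces are lines in the plane: v₁ = (sin 230°·cos 38°, cos 230°·cos 38°, −sin 38°), v₂ = (sin 145°·cos 54°, cos 145°·cos 54°, −sin 54°).
n = v₁ × v₂ = (0.113, -0.696, 0.461) (taken with n_z > 0).
Dip δ = arctan(|n_h|/n_z) = arctan(0.705/0.461) = 56.8°.
Dip direction = atan2(0.113, -0.696) = 171° (azimuth of n's horizontal projection).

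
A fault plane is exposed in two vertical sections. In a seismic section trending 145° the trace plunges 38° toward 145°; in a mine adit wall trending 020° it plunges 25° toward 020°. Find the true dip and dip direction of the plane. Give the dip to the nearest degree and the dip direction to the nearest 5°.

Represent each trace as a vector plunging at its apparent dip toward its trend (east-north-up frame): v₁ = (0.452, -0.646, -0.616), v₂ = (0.310, 0.852, -0.423).
n = v₁ × v₂ = (0.797, 0.000, 0.585) (taken with n_z > 0).
Dip δ = arctan(|n_h|/n_z) = arctan(0.797/0.585) = 53.7°.
The horizontal component of n points toward azimuth atan2(n_x, n_y) = 90°, the dip direction.

true dip 54°, dip direction 090°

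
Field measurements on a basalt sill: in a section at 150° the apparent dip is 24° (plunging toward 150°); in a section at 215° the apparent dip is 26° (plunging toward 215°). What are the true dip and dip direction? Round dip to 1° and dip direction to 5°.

The two traces are lines in the plane: v₁ = (sin 150°·cos 24°, cos 150°·cos 24°, −sin 24°), v₂ = (sin 215°·cos 26°, cos 215°·cos 26°, −sin 26°).
Cross product v₁ × v₂ gives the pole to the plane: n ∝ (-0.047, -0.410, 0.744).
Dip δ = arctan(|n_h|/n_z) = arctan(0.413/0.744) = 29.0°.
The horizontal component of n points toward azimuth atan2(n_x, n_y) = 187°, the dip direction.

true dip 29°, dip direction 185°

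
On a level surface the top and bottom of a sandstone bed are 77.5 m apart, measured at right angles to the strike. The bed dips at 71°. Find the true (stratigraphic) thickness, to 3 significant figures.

True thickness t = w · sin(dip) = 77.5 × sin 71°
t = 77.5 × 0.9455 = 73.278 m

73.3 m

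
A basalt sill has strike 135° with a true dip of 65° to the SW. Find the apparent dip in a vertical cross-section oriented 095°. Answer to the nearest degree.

54°

The section lies 40° from the strike.
tan α = tan 65° × sin 40° = 2.1445 × 0.6428 = 1.3785
α = arctan(1.3785) = 54.04°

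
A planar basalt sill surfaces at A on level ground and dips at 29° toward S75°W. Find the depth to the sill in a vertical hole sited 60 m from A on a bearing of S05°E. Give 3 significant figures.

5.78 m

The hole lies 80° from the dip direction, so the down-dip offset is 60 × cos 80° = 10.42 m.
Depth = down-dip offset × tan(dip) = 10.42 × tan 29° = 10.42 × 0.5543
Depth = 5.78 m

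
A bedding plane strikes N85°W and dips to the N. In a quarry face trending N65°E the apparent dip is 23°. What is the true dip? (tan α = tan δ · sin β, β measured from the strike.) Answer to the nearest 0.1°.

40.3°

β = acute angle between strike N85°W and section N65°E = 30°.
tan δ = tan α / sin β = tan 23° / sin 30° = 0.4245 / 0.5000 = 0.8489
true dip = arctan 0.8489 = 40.33°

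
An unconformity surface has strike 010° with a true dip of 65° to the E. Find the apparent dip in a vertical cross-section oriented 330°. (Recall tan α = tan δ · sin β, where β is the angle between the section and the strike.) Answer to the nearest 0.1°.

The strike is 010° and the section trends 330°; the acute angle between them is β = 40°.
tan α = tan 65° × sin 40° = 2.1445 × 0.6428 = 1.3785
α = arctan(1.3785) = 54.04°

54.0°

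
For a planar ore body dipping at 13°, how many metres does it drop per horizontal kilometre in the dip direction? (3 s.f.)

231 m

drop per km = 1000 × tan 13° = 1000 × 0.2309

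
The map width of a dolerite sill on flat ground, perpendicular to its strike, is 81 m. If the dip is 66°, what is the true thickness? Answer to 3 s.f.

True thickness t = w · sin(dip) = 81 × sin 66°
t = 81 × 0.9135 = 73.997 m

74.0 m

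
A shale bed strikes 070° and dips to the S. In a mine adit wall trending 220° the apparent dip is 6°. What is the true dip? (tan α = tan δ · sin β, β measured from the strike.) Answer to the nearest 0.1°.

11.9°

The section is 30° from the strike.
tan δ = tan α / sin β = tan 6° / sin 30° = 0.1051 / 0.5000 = 0.2102
δ = arctan(0.2102) = 11.87°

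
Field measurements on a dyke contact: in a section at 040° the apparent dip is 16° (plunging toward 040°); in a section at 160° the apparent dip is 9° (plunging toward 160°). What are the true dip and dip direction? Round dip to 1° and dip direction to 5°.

true dip 24°, dip direction 090°

Represent each trace as a vector plunging at its apparent dip toward its trend (east-north-up frame): v₁ = (0.618, 0.736, -0.276), v₂ = (0.338, -0.928, -0.156).
Cross product v₁ × v₂ gives the pole to the plane: n ∝ (0.371, -0.004, 0.822).
True dip = arccos(n_z / |n|) = arccos(0.9115) = 24.3°.
Dip direction = azimuth of (n_x, n_y) = atan2(0.371, -0.004) = 91°.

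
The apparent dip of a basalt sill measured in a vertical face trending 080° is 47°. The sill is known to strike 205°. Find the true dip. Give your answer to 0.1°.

52.6°

The section is 55° from the strike.
tan(true dip) = tan 47° / sin 55° = 1.3091
δ = arctan(1.3091) = 52.62°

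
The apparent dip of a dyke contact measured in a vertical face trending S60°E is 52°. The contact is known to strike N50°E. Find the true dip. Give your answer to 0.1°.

β = acute angle between strike N50°E and section S60°E = 70°.
tan δ = tan α / sin β = tan 52° / sin 70° = 1.2799 / 0.9397 = 1.3621
δ = arctan(1.3621) = 53.72°

53.7°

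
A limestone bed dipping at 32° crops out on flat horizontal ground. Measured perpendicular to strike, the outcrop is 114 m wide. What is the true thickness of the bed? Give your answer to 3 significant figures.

60.4 m

True thickness t = w · sin(dip) = 114 × sin 32°
t = 114 × 0.5299 = 60.411 m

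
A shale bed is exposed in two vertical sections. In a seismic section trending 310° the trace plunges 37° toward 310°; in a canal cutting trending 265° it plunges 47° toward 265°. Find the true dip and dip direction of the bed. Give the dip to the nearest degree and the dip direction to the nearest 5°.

true dip 47°, dip direction 265°

Represent each trace as a vector plunging at its apparent dip toward its trend (east-north-up frame): v₁ = (-0.612, 0.513, -0.602), v₂ = (-0.679, -0.059, -0.731).
The plane normal is n = v₁ × v₂ ∝ (-0.411, -0.039, 0.385).
True dip = arccos(n_z / |n|) = arccos(0.6820) = 47.0°.
The horizontal component of n points toward azimuth atan2(n_x, n_y) = 265°, the dip direction.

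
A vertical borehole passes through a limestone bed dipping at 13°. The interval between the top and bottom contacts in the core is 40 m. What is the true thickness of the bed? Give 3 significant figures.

39.0 m

True thickness t = h · cos(dip) = 40 × cos 13°
t = 40 × 0.9744 = 38.975 m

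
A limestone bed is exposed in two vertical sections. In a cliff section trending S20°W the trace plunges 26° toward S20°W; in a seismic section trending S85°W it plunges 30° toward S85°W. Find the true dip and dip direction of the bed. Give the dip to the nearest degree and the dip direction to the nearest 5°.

Each apparent-dip line lies in the plane. As unit vectors (x east, y north, z up), v₁ plunges 26°→S20°W and v₂ plunges 30°→S85°W.
n = v₁ × v₂ = (-0.389, -0.224, 0.705) (taken with n_z > 0).
Dip δ = arctan(|n_h|/n_z) = arctan(0.449/0.705) = 32.5°.
Dip direction = atan2(-0.389, -0.224) = 240° (azimuth of n's horizontal projection).

true dip 32°, dip direction 240°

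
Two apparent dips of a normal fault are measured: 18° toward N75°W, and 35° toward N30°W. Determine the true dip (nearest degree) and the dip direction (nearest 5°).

true dip 37°, dip direction 350°

Represent each trace as a vector plunging at its apparent dip toward its trend (east-north-up frame): v₁ = (-0.919, 0.246, -0.309), v₂ = (-0.410, 0.709, -0.574).
Cross product v₁ × v₂ gives the pole to the plane: n ∝ (-0.078, 0.400, 0.551).
tan δ = √(n_x²+n_y²)/n_z = 0.408/0.551, so δ = 36.5°.
The horizontal component of n points toward azimuth atan2(n_x, n_y) = 349°, the dip direction.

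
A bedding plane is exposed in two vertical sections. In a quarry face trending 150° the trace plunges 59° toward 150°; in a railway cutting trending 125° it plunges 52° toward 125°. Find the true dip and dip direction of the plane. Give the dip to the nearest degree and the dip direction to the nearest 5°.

true dip 60°, dip direction 170°

Represent each trace as a vector plunging at its apparent dip toward its trend (east-north-up frame): v₁ = (0.258, -0.446, -0.857), v₂ = (0.504, -0.353, -0.788).
n = v₁ × v₂ = (0.049, -0.229, 0.134) (taken with n_z > 0).
tan δ = √(n_x²+n_y²)/n_z = 0.234/0.134, so δ = 60.3°.
Dip direction = atan2(0.049, -0.229) = 168° (azimuth of n's horizontal projection).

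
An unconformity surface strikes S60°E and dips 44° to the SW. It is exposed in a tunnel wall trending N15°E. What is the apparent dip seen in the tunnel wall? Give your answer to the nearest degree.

43°

The strike is S60°E and the section trends N15°E; the acute angle between them is β = 75°.
tan(apparent dip) = tan 44° · sin 75° = 0.9328
apparent dip = arctan 0.9328 = 43.01°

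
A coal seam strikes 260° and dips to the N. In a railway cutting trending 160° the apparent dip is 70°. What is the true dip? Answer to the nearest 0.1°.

The section is 80° from the strike.
tan(true dip) = tan 70° / sin 80° = 2.7899
true dip = arctan 2.7899 = 70.28°

70.3°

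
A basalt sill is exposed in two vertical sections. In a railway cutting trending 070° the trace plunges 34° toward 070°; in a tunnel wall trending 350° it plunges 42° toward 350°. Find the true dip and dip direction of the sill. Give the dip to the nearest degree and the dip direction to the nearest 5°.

Each apparent-dip line lies in the plane. As unit vectors (x east, y north, z up), v₁ plunges 34°→070° and v₂ plunges 42°→350°.
n = v₁ × v₂ = (0.220, 0.593, 0.607) (taken with n_z > 0).
Dip δ = arctan(|n_h|/n_z) = arctan(0.633/0.607) = 46.2°.
Dip direction = azimuth of (n_x, n_y) = atan2(0.220, 0.593) = 20°.

true dip 46°, dip direction 020°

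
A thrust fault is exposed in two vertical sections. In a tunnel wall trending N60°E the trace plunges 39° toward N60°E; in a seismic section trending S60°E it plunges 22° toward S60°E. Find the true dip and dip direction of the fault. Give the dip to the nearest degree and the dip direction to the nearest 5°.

true dip 39°, dip direction 060°

Each apparent-dip line lies in the plane. As unit vectors (x east, y north, z up), v₁ plunges 39°→N60°E and v₂ plunges 22°→S60°E.
The plane normal is n = v₁ × v₂ ∝ (0.437, 0.253, 0.624).
Dip δ = arctan(|n_h|/n_z) = arctan(0.505/0.624) = 39.0°.
Dip direction = azimuth of (n_x, n_y) = atan2(0.437, 0.253) = 60°.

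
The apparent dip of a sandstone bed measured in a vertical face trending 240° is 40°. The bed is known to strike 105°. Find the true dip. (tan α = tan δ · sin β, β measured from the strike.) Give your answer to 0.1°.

The section is 45° from the strike.
tan δ = tan α / sin β = tan 40° / sin 45° = 0.8391 / 0.7071 = 1.1867
δ = arctan(1.1867) = 49.88°

49.9°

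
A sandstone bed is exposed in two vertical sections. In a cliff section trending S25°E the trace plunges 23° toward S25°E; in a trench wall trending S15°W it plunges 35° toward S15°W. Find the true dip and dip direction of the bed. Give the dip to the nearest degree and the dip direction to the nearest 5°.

The two traces are lines in the plane: v₁ = (sin 155°·cos 23°, cos 155°·cos 23°, −sin 23°), v₂ = (sin 195°·cos 35°, cos 195°·cos 35°, −sin 35°).
n = v₁ × v₂ = (-0.169, -0.306, 0.485) (taken with n_z > 0).
True dip = arccos(n_z / |n|) = arccos(0.8109) = 35.8°.
Dip direction = azimuth of (n_x, n_y) = atan2(-0.169, -0.306) = 209°.

true dip 36°, dip direction 210°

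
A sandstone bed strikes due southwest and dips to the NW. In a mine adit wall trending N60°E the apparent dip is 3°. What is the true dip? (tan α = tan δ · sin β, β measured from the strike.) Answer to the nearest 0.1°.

11.4°

β = acute angle between strike due southwest and section N60°E = 15°.
tan(true dip) = tan 3° / sin 15° = 0.2025
δ = arctan(0.2025) = 11.45°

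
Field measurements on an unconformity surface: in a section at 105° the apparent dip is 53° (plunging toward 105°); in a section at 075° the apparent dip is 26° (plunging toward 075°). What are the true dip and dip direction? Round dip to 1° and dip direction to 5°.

The two traces are lines in the plane: v₁ = (sin 105°·cos 53°, cos 105°·cos 53°, −sin 53°), v₂ = (sin 75°·cos 26°, cos 75°·cos 26°, −sin 26°).
The plane normal is n = v₁ × v₂ ∝ (0.254, -0.439, 0.270).
tan δ = √(n_x²+n_y²)/n_z = 0.507/0.270, so δ = 61.9°.
Dip direction = atan2(0.254, -0.439) = 150° (azimuth of n's horizontal projection).

true dip 62°, dip direction 150°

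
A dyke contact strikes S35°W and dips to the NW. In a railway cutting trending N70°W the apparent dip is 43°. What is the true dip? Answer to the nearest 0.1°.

44.0°

The section is 75° from the strike.
tan(true dip) = tan 43° / sin 75° = 0.9654
true dip = arctan 0.9654 = 43.99°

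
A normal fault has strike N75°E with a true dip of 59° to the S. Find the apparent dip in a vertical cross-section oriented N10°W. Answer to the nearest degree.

The strike is N75°E and the section trends N10°W; the acute angle between them is β = 85°.
tan α = tan 59° × sin 85° = 1.6643 × 0.9962 = 1.6579
α = arctan(1.6579) = 58.90°

59°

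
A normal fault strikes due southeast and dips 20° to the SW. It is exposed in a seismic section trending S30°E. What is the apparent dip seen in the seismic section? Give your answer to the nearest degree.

The section lies 15° from the strike.
tan(apparent dip) = tan 20° · sin 15° = 0.0942
α = arctan(0.0942) = 5.38°

5°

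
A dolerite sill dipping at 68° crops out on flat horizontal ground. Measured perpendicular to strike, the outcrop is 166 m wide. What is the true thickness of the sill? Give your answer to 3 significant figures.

154 m

True thickness t = w · sin(dip) = 166 × sin 68°
t = 166 × 0.9272 = 153.913 m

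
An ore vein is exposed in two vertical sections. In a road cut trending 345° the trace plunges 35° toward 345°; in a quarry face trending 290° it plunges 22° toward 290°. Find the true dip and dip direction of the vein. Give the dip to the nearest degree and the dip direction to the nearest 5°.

Represent each trace as a vector plunging at its apparent dip toward its trend (east-north-up frame): v₁ = (-0.212, 0.791, -0.574), v₂ = (-0.871, 0.317, -0.375).
Cross product v₁ × v₂ gives the pole to the plane: n ∝ (-0.115, 0.420, 0.622).
tan δ = √(n_x²+n_y²)/n_z = 0.436/0.622, so δ = 35.0°.
Dip direction = azimuth of (n_x, n_y) = atan2(-0.115, 0.420) = 345°.

true dip 35°, dip direction 345°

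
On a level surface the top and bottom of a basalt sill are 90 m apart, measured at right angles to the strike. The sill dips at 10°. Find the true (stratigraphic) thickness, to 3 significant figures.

15.6 m

True thickness t = w · sin(dip) = 90 × sin 10°
t = 90 × 0.1736 = 15.628 m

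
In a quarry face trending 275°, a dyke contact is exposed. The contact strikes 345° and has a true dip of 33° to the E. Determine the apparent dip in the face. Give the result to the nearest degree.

Angle between strike (345°) and section (275°): β = 70°.
tan(apparent dip) = tan 33° · sin 70° = 0.6102
apparent dip = arctan 0.6102 = 31.39°

31°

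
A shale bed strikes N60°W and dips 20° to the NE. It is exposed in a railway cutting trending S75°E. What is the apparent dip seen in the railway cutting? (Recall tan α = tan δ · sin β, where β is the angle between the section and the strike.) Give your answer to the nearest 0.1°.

5.4°

Angle between strike (N60°W) and section (S75°E): β = 15°.
tan α = tan 20° × sin 15° = 0.3640 × 0.2588 = 0.0942
apparent dip = arctan 0.0942 = 5.38°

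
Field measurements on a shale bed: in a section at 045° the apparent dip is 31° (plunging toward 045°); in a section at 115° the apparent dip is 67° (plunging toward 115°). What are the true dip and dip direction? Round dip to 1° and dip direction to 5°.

true dip 67°, dip direction 120°

Represent each trace as a vector plunging at its apparent dip toward its trend (east-north-up frame): v₁ = (0.606, 0.606, -0.515), v₂ = (0.354, -0.165, -0.921).
The plane normal is n = v₁ × v₂ ∝ (0.643, -0.376, 0.315).
tan δ = √(n_x²+n_y²)/n_z = 0.745/0.315, so δ = 67.1°.
Dip direction = atan2(0.643, -0.376) = 120° (azimuth of n's horizontal projection).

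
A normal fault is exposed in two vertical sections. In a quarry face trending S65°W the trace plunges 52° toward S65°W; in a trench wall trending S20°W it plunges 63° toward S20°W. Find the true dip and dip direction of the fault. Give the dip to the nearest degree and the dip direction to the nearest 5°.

true dip 63°, dip direction 195°

Represent each trace as a vector plunging at its apparent dip toward its trend (east-north-up frame): v₁ = (-0.558, -0.260, -0.788), v₂ = (-0.155, -0.427, -0.891).
Cross product v₁ × v₂ gives the pole to the plane: n ∝ (-0.104, -0.375, 0.198).
tan δ = √(n_x²+n_y²)/n_z = 0.389/0.198, so δ = 63.1°.
The horizontal component of n points toward azimuth atan2(n_x, n_y) = 196°, the dip direction.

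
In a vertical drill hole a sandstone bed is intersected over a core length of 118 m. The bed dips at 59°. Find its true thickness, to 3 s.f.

60.8 m

True thickness t = h · cos(dip) = 118 × cos 59°
t = 118 × 0.5150 = 60.774 m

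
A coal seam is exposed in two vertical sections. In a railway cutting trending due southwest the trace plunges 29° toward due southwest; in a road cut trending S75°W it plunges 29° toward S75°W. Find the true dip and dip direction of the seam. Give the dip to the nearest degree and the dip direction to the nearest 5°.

Each apparent-dip line lies in the plane. As unit vectors (x east, y north, z up), v₁ plunges 29°→due southwest and v₂ plunges 29°→S75°W.
Cross product v₁ × v₂ gives the pole to the plane: n ∝ (-0.190, -0.110, 0.382).
True dip = arccos(n_z / |n|) = arccos(0.8673) = 29.8°.
Dip direction = azimuth of (n_x, n_y) = atan2(-0.190, -0.110) = 240°.

true dip 30°, dip direction 240°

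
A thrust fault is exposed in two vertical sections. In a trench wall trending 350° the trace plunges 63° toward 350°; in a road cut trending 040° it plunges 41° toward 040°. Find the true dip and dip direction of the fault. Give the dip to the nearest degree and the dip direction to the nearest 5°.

Represent each trace as a vector plunging at its apparent dip toward its trend (east-north-up frame): v₁ = (-0.079, 0.447, -0.891), v₂ = (0.485, 0.578, -0.656).
Cross product v₁ × v₂ gives the pole to the plane: n ∝ (-0.222, 0.484, 0.262).
Dip δ = arctan(|n_h|/n_z) = arctan(0.532/0.262) = 63.8°.
Dip direction = azimuth of (n_x, n_y) = atan2(-0.222, 0.484) = 335°.

true dip 64°, dip direction 335°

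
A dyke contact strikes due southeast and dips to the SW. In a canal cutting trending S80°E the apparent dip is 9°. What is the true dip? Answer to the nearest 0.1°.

15.4°

The section is 35° from the strike.
tan δ = tan α / sin β = tan 9° / sin 35° = 0.1584 / 0.5736 = 0.2761
true dip = arctan 0.2761 = 15.44°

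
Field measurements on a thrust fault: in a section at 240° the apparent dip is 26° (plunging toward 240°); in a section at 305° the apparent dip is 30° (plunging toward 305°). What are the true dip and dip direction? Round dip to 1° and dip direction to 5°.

The two traces are lines in the plane: v₁ = (sin 240°·cos 26°, cos 240°·cos 26°, −sin 26°), v₂ = (sin 305°·cos 30°, cos 305°·cos 30°, −sin 30°).
The plane normal is n = v₁ × v₂ ∝ (-0.442, 0.078, 0.705).
Dip δ = arctan(|n_h|/n_z) = arctan(0.449/0.705) = 32.5°.
Dip direction = azimuth of (n_x, n_y) = atan2(-0.442, 0.078) = 280°.

true dip 32°, dip direction 280°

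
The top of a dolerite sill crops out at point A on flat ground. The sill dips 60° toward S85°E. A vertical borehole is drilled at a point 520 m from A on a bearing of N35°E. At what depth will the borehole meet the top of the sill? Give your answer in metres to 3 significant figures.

450 m

The hole lies 60° from the dip direction, so the down-dip offset is 520 × cos 60° = 260.00 m.
Depth = down-dip offset × tan(dip) = 260.00 × tan 60° = 260.00 × 1.7321
Depth = 450.33 m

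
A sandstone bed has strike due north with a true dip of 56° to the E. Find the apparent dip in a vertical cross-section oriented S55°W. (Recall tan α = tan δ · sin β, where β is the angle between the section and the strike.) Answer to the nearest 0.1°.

50.5°

The section lies 55° from the strike.
tan α = tan 56° × sin 55° = 1.4826 × 0.8192 = 1.2144
apparent dip = arctan 1.2144 = 50.53°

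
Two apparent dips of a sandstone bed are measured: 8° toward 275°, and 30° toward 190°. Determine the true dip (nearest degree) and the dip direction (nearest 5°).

true dip 30°, dip direction 200°

The two traces are lines in the plane: v₁ = (sin 275°·cos 8°, cos 275°·cos 8°, −sin 8°), v₂ = (sin 190°·cos 30°, cos 190°·cos 30°, −sin 30°).
The plane normal is n = v₁ × v₂ ∝ (-0.162, -0.472, 0.854).
True dip = arccos(n_z / |n|) = arccos(0.8634) = 30.3°.
Dip direction = azimuth of (n_x, n_y) = atan2(-0.162, -0.472) = 199°.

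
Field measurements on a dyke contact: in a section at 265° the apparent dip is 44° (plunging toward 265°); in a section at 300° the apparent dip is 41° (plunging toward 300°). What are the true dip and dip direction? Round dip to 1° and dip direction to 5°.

true dip 44°, dip direction 275°

Represent each trace as a vector plunging at its apparent dip toward its trend (east-north-up frame): v₁ = (-0.717, -0.063, -0.695), v₂ = (-0.654, 0.377, -0.656).
Cross product v₁ × v₂ gives the pole to the plane: n ∝ (-0.303, 0.016, 0.311).
tan δ = √(n_x²+n_y²)/n_z = 0.304/0.311, so δ = 44.3°.
The horizontal component of n points toward azimuth atan2(n_x, n_y) = 273°, the dip direction.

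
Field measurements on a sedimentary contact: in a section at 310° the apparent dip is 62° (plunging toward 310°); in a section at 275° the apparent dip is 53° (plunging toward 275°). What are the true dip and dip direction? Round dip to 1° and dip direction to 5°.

true dip 62°, dip direction 320°

Each apparent-dip line lies in the plane. As unit vectors (x east, y north, z up), v₁ plunges 62°→310° and v₂ plunges 53°→275°.
The plane normal is n = v₁ × v₂ ∝ (-0.195, 0.242, 0.162).
tan δ = √(n_x²+n_y²)/n_z = 0.311/0.162, so δ = 62.5°.
Dip direction = azimuth of (n_x, n_y) = atan2(-0.195, 0.242) = 321°.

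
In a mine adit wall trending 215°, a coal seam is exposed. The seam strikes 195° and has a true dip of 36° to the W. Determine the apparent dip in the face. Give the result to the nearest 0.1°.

14.0°

The section lies 20° from the strike.
tan(apparent dip) = tan 36° · sin 20° = 0.2485
α = arctan(0.2485) = 13.95°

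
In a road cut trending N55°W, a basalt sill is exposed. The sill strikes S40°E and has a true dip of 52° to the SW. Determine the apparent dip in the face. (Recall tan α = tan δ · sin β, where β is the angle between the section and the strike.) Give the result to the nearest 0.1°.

Angle between strike (S40°E) and section (N55°W): β = 15°.
tan(apparent dip) = tan 52° · sin 15° = 0.3313
apparent dip = arctan 0.3313 = 18.33°

18.3°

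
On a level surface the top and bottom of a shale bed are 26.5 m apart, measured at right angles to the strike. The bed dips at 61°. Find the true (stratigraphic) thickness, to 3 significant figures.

23.2 m

True thickness t = w · sin(dip) = 26.5 × sin 61°
t = 26.5 × 0.8746 = 23.177 m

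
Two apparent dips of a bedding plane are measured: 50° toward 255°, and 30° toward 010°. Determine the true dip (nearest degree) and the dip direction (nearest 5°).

Represent each trace as a vector plunging at its apparent dip toward its trend (east-north-up frame): v₁ = (-0.621, -0.166, -0.766), v₂ = (0.150, 0.853, -0.500).
Cross product v₁ × v₂ gives the pole to the plane: n ∝ (-0.737, 0.426, 0.505).
tan δ = √(n_x²+n_y²)/n_z = 0.851/0.505, so δ = 59.3°.
The horizontal component of n points toward azimuth atan2(n_x, n_y) = 300°, the dip direction.

true dip 59°, dip direction 300°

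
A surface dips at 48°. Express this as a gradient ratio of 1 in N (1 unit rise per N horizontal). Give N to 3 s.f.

1 in 0.900

1 : N means tan θ = 1/N, so N = 1/tan 48° = 1/1.1106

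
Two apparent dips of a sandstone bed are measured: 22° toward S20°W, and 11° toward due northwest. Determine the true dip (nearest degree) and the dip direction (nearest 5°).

Each apparent-dip line lies in the plane. As unit vectors (x east, y north, z up), v₁ plunges 22°→S20°W and v₂ plunges 11°→due northwest.
The plane normal is n = v₁ × v₂ ∝ (-0.426, -0.200, 0.825).
True dip = arccos(n_z / |n|) = arccos(0.8686) = 29.7°.
Dip direction = atan2(-0.426, -0.200) = 245° (azimuth of n's horizontal projection).

true dip 30°, dip direction 245°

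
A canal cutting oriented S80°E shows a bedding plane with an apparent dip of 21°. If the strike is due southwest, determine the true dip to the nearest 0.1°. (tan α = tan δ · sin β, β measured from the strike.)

25.1°

β = acute angle between strike due southwest and section S80°E = 55°.
tan(true dip) = tan 21° / sin 55° = 0.4686
true dip = arctan 0.4686 = 25.11°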